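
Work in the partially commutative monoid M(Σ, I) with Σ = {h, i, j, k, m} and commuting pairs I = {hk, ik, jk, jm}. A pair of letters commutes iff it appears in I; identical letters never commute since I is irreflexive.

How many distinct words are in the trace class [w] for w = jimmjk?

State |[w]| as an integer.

4

#0=j has no predecessor
#1=i depends on [0:j]
#2=m depends on [1:i]
#3=m depends on [2:m]
#4=j depends on [1:i]
#5=k depends on [3:m]
sources: [0:j]
N(rest) = Σ N(rest − s) over sources s of rest; N(one piece) = 1:
  size 1 → [4]=1  [5]=1
  size 2 → [3,5]=1  [4,5]=2
  size 3 → [2,3,5]=1  [3,4,5]=3
  size 4 → [2,3,4,5]=4
  first=0(j) contributes 4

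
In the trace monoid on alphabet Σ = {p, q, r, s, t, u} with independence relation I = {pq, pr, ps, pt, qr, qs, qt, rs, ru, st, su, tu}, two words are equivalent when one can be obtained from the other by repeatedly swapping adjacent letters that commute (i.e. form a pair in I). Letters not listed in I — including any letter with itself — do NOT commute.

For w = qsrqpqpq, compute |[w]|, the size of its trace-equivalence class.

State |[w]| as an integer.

840

piece 0:q — minimal
piece 1:s — minimal
piece 2:r — minimal
piece 3:q rests on {0:q}
piece 4:p — minimal
piece 5:q rests on {3:q}
piece 6:p rests on {4:p}
piece 7:q rests on {5:q}
minimal pieces: {0:q, 1:s, 2:r, 4:p}
ways to finish when only these pieces remain (= sum over removing one remaining piece with nothing left below it):
  1 left: {1}→1  {2}→1  {6}→1  {7}→1
  2 left: {1,2}→2  {1,6}→2  {1,7}→2  {2,6}→2  {2,7}→2  {4,6}→1  {5,7}→1  {6,7}→2
  3 left: {1,2,6}→6  {1,2,7}→6  {1,4,6}→3  {1,5,7}→3  {1,6,7}→6  {2,4,6}→3  {2,5,7}→3  {2,6,7}→6  {3,5,7}→1  {4,6,7}→3  {5,6,7}→3
  4 left: {0,3,5,7}→1  {1,2,4,6}→12  {1,2,5,7}→12  {1,2,6,7}→24  {1,3,5,7}→4  {1,4,6,7}→12  {1,5,6,7}→12  {2,3,5,7}→4  {2,4,6,7}→12  {2,5,6,7}→12  {3,5,6,7}→4  {4,5,6,7}→6
  5 left: {0,1,3,5,7}→5  {0,2,3,5,7}→5  {0,3,5,6,7}→5  {1,2,3,5,7}→20  {1,2,4,6,7}→60  {1,2,5,6,7}→60  {1,3,5,6,7}→20  {1,4,5,6,7}→30  {2,3,5,6,7}→20  {2,4,5,6,7}→30  {3,4,5,6,7}→10
  6 left: {0,1,2,3,5,7}→30  {0,1,3,5,6,7}→30  {0,2,3,5,6,7}→30  {0,3,4,5,6,7}→15  {1,2,3,5,6,7}→120  {1,2,4,5,6,7}→180  {1,3,4,5,6,7}→60  {2,3,4,5,6,7}→60
  placing 0:q first → 420 extensions
  placing 1:s first → 105 extensions
  placing 2:r first → 105 extensions
  placing 4:p first → 210 extensions
total linear extensions = 840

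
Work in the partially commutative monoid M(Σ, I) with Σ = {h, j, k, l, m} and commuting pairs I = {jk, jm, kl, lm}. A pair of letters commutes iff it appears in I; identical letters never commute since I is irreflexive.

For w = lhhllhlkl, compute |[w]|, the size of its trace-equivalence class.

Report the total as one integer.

3

#0=l has no predecessor
#1=h depends on [0:l]
#2=h depends on [1:h]
#3=l depends on [2:h]
#4=l depends on [3:l]
#5=h depends on [4:l]
#6=l depends on [5:h]
#7=k depends on [5:h]
#8=l depends on [6:l]
sources: [0:l]
N(rest) = Σ N(rest − s) over sources s of rest; N(one piece) = 1:
  size 1 → [7]=1  [8]=1
  size 2 → [6,8]=1  [7,8]=2
  size 3 → [6,7,8]=3
  size 4 → [5,6,7,8]=3
  size 5 → [4,5,6,7,8]=3
  size 6 → [3,4,5,6,7,8]=3
  size 7 → [2,3,4,5,6,7,8]=3
  first=0(l) contributes 3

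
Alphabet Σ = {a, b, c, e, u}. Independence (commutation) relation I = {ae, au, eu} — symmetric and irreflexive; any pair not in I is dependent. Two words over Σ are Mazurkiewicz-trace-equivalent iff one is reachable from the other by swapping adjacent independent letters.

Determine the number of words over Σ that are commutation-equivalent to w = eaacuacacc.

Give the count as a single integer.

6

0(e) covers ∅
1(a) covers ∅
2(a) covers 1:a
3(c) covers 0:e, 2:a
4(u) covers 3:c
5(a) covers 3:c
6(c) covers 4:u, 5:a
7(a) covers 6:c
8(c) covers 7:a
9(c) covers 8:c
floor of heap: 0:e, 1:a
completions by unplaced set U, small U first (add the entries for U minus each lowest piece of U):
  |U|=1: {9}:1
  |U|=2: {8,9}:1
  |U|=3: {7,8,9}:1
  |U|=4: {6,7,8,9}:1
  |U|=5: {4,6,7,8,9}:1  {5,6,7,8,9}:1
  |U|=6: {4,5,6,7,8,9}:2
  |U|=7: {3,4,5,6,7,8,9}:2
  |U|=8: {0,3,4,5,6,7,8,9}:2  {2,3,4,5,6,7,8,9}:2
  start at 0(e): 2
  start at 1(a): 4
sum over floor = 6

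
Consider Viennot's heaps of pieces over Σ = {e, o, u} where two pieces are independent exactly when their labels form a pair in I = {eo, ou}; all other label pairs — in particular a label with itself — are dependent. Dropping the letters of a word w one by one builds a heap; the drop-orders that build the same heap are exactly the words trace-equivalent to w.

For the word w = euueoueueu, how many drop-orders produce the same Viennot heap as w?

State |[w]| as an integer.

#0=e has no predecessor
#1=u depends on [0:e]
#2=u depends on [1:u]
#3=e depends on [2:u]
#4=o has no predecessor
#5=u depends on [3:e]
#6=e depends on [5:u]
#7=u depends on [6:e]
#8=e depends on [7:u]
#9=u depends on [8:e]
sources: [0:e, 4:o]
N(rest) = Σ N(rest − s) over sources s of rest; N(one piece) = 1:
  size 1 → [4]=1  [9]=1
  size 2 → [4,9]=2  [8,9]=1
  size 3 → [4,8,9]=3  [7,8,9]=1
  size 4 → [4,7,8,9]=4  [6,7,8,9]=1
  size 5 → [4,6,7,8,9]=5  [5,6,7,8,9]=1
  size 6 → [3,5,6,7,8,9]=1  [4,5,6,7,8,9]=6
  size 7 → [2,3,5,6,7,8,9]=1  [3,4,5,6,7,8,9]=7
  size 8 → [1,2,3,5,6,7,8,9]=1  [2,3,4,5,6,7,8,9]=8
  first=0(e) contributes 9
  first=4(o) contributes 1
|[w]| = 10

10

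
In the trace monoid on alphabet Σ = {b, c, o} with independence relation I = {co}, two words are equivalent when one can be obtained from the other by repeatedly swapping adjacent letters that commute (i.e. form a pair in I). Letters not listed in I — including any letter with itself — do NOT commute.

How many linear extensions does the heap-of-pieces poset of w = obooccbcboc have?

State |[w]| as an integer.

#0=o has no predecessor
#1=b depends on [0:o]
#2=o depends on [1:b]
#3=o depends on [2:o]
#4=c depends on [1:b]
#5=c depends on [4:c]
#6=b depends on [3:o, 5:c]
#7=c depends on [6:b]
#8=b depends on [7:c]
#9=o depends on [8:b]
#10=c depends on [8:b]
sources: [0:o]
N(rest) = Σ N(rest − s) over sources s of rest; N(one piece) = 1:
  size 1 → [9]=1  [10]=1
  size 2 → [9,10]=2
  size 3 → [8,9,10]=2
  size 4 → [7,8,9,10]=2
  size 5 → [6,7,8,9,10]=2
  size 6 → [3,6,7,8,9,10]=2  [5,6,7,8,9,10]=2
  size 7 → [2,3,6,7,8,9,10]=2  [3,5,6,7,8,9,10]=4  [4,5,6,7,8,9,10]=2
  size 8 → [2,3,5,6,7,8,9,10]=6  [3,4,5,6,7,8,9,10]=6
  size 9 → [2,3,4,5,6,7,8,9,10]=12
  first=0(o) contributes 12

12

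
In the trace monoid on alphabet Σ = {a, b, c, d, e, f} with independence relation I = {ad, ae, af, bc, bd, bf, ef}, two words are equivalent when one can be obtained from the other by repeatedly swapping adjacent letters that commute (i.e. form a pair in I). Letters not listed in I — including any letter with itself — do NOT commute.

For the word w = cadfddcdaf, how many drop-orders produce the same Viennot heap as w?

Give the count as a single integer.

drop 0:c onto floor
drop 1:a onto {0:c}
drop 2:d onto {0:c}
drop 3:f onto {2:d}
drop 4:d onto {3:f}
drop 5:d onto {4:d}
drop 6:c onto {1:a, 5:d}
drop 7:d onto {6:c}
drop 8:a onto {6:c}
drop 9:f onto {7:d}
ground layer = {0:c}
drop-orders for the pieces not yet dropped (sum over which currently-grounded one goes next):
  1 to go: {8} 1  {9} 1
  2 to go: {7,9} 1  {8,9} 2
  3 to go: {7,8,9} 3
  4 to go: {6,7,8,9} 3
  5 to go: {1,6,7,8,9} 3  {5,6,7,8,9} 3
  6 to go: {1,5,6,7,8,9} 6  {4,5,6,7,8,9} 3
  7 to go: {1,4,5,6,7,8,9} 9  {3,4,5,6,7,8,9} 3
  8 to go: {1,3,4,5,6,7,8,9} 12  {2,3,4,5,6,7,8,9} 3
  if 0:c drops first: 15 orders

15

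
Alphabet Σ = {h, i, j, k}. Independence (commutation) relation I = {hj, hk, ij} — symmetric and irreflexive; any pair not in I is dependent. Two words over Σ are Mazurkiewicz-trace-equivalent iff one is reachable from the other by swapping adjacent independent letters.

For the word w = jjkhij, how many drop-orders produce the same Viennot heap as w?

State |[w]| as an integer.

9

0(j) covers ∅
1(j) covers 0:j
2(k) covers 1:j
3(h) covers ∅
4(i) covers 2:k, 3:h
5(j) covers 2:k
floor of heap: 0:j, 3:h
completions by unplaced set U, small U first (add the entries for U minus each lowest piece of U):
  |U|=1: {4}:1  {5}:1
  |U|=2: {3,4}:1  {4,5}:2
  |U|=3: {2,4,5}:2  {3,4,5}:3
  |U|=4: {1,2,4,5}:2  {2,3,4,5}:5
  start at 0(j): 7
  start at 3(h): 2
sum over floor = 9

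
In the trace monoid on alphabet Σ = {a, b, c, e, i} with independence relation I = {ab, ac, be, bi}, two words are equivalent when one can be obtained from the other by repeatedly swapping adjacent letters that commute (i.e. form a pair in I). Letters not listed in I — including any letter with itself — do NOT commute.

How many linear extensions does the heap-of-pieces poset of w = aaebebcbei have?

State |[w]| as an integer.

piece 0:a — minimal
piece 1:a rests on {0:a}
piece 2:e rests on {1:a}
piece 3:b — minimal
piece 4:e rests on {2:e}
piece 5:b rests on {3:b}
piece 6:c rests on {4:e, 5:b}
piece 7:b rests on {6:c}
piece 8:e rests on {6:c}
piece 9:i rests on {8:e}
minimal pieces: {0:a, 3:b}
ways to finish when only these pieces remain (= sum over removing one remaining piece with nothing left below it):
  1 left: {7}→1  {9}→1
  2 left: {7,9}→2  {8,9}→1
  3 left: {7,8,9}→3
  4 left: {6,7,8,9}→3
  5 left: {4,6,7,8,9}→3  {5,6,7,8,9}→3
  6 left: {2,4,6,7,8,9}→3  {3,5,6,7,8,9}→3  {4,5,6,7,8,9}→6
  7 left: {1,2,4,6,7,8,9}→3  {2,4,5,6,7,8,9}→9  {3,4,5,6,7,8,9}→9
  8 left: {0,1,2,4,6,7,8,9}→3  {1,2,4,5,6,7,8,9}→12  {2,3,4,5,6,7,8,9}→18
  placing 0:a first → 30 extensions
  placing 3:b first → 15 extensions
total linear extensions = 45

45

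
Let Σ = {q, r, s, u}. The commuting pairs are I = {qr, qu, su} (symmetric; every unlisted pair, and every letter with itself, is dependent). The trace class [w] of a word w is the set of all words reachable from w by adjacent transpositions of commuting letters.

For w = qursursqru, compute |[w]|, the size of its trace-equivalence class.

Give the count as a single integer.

21

piece 0:q — minimal
piece 1:u — minimal
piece 2:r rests on {1:u}
piece 3:s rests on {0:q, 2:r}
piece 4:u rests on {2:r}
piece 5:r rests on {3:s, 4:u}
piece 6:s rests on {5:r}
piece 7:q rests on {6:s}
piece 8:r rests on {6:s}
piece 9:u rests on {8:r}
minimal pieces: {0:q, 1:u}
ways to finish when only these pieces remain (= sum over removing one remaining piece with nothing left below it):
  1 left: {7}→1  {9}→1
  2 left: {7,9}→2  {8,9}→1
  3 left: {7,8,9}→3
  4 left: {6,7,8,9}→3
  5 left: {5,6,7,8,9}→3
  6 left: {3,5,6,7,8,9}→3  {4,5,6,7,8,9}→3
  7 left: {0,3,5,6,7,8,9}→3  {3,4,5,6,7,8,9}→6
  8 left: {0,3,4,5,6,7,8,9}→9  {2,3,4,5,6,7,8,9}→6
  placing 0:q first → 6 extensions
  placing 1:u first → 15 extensions
total linear extensions = 21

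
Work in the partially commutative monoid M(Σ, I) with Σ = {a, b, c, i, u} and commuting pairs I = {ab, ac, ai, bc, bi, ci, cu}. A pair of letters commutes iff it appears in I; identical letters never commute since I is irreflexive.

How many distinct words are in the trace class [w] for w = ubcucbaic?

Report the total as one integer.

504

piece 0:u — minimal
piece 1:b rests on {0:u}
piece 2:c — minimal
piece 3:u rests on {1:b}
piece 4:c rests on {2:c}
piece 5:b rests on {3:u}
piece 6:a rests on {3:u}
piece 7:i rests on {3:u}
piece 8:c rests on {4:c}
minimal pieces: {0:u, 2:c}
ways to finish when only these pieces remain (= sum over removing one remaining piece with nothing left below it):
  1 left: {5}→1  {6}→1  {7}→1  {8}→1
  2 left: {4,8}→1  {5,6}→2  {5,7}→2  {5,8}→2  {6,7}→2  {6,8}→2  {7,8}→2
  3 left: {2,4,8}→1  {4,5,8}→3  {4,6,8}→3  {4,7,8}→3  {5,6,7}→6  {5,6,8}→6  {5,7,8}→6  {6,7,8}→6
  4 left: {2,4,5,8}→4  {2,4,6,8}→4  {2,4,7,8}→4  {3,5,6,7}→6  {4,5,6,8}→12  {4,5,7,8}→12  {4,6,7,8}→12  {5,6,7,8}→24
  5 left: {1,3,5,6,7}→6  {2,4,5,6,8}→20  {2,4,5,7,8}→20  {2,4,6,7,8}→20  {3,5,6,7,8}→30  {4,5,6,7,8}→60
  6 left: {0,1,3,5,6,7}→6  {1,3,5,6,7,8}→36  {2,4,5,6,7,8}→120  {3,4,5,6,7,8}→90
  7 left: {0,1,3,5,6,7,8}→42  {1,3,4,5,6,7,8}→126  {2,3,4,5,6,7,8}→210
  placing 0:u first → 336 extensions
  placing 2:c first → 168 extensions
total linear extensions = 504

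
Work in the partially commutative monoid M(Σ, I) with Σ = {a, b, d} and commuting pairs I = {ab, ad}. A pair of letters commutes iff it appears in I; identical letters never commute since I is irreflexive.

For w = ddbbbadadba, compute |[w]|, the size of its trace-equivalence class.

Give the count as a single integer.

piece 0:d — minimal
piece 1:d rests on {0:d}
piece 2:b rests on {1:d}
piece 3:b rests on {2:b}
piece 4:b rests on {3:b}
piece 5:a — minimal
piece 6:d rests on {4:b}
piece 7:a rests on {5:a}
piece 8:d rests on {6:d}
piece 9:b rests on {8:d}
piece 10:a rests on {7:a}
minimal pieces: {0:d, 5:a}
ways to finish when only these pieces remain (= sum over removing one remaining piece with nothing left below it):
  1 left: {9}→1  {10}→1
  2 left: {7,10}→1  {8,9}→1  {9,10}→2
  3 left: {5,7,10}→1  {6,8,9}→1  {7,9,10}→3  {8,9,10}→3
  4 left: {4,6,8,9}→1  {5,7,9,10}→4  {6,8,9,10}→4  {7,8,9,10}→6
  5 left: {3,4,6,8,9}→1  {4,6,8,9,10}→5  {5,7,8,9,10}→10  {6,7,8,9,10}→10
  6 left: {2,3,4,6,8,9}→1  {3,4,6,8,9,10}→6  {4,6,7,8,9,10}→15  {5,6,7,8,9,10}→20
  7 left: {1,2,3,4,6,8,9}→1  {2,3,4,6,8,9,10}→7  {3,4,6,7,8,9,10}→21  {4,5,6,7,8,9,10}→35
  8 left: {0,1,2,3,4,6,8,9}→1  {1,2,3,4,6,8,9,10}→8  {2,3,4,6,7,8,9,10}→28  {3,4,5,6,7,8,9,10}→56
  9 left: {0,1,2,3,4,6,8,9,10}→9  {1,2,3,4,6,7,8,9,10}→36  {2,3,4,5,6,7,8,9,10}→84
  placing 0:d first → 120 extensions
  placing 5:a first → 45 extensions
total linear extensions = 165

165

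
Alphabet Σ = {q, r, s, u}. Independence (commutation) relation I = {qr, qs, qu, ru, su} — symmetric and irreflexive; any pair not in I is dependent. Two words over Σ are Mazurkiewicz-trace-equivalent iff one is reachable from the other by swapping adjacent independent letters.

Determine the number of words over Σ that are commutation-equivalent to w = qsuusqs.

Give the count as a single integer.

0(q) covers ∅
1(s) covers ∅
2(u) covers ∅
3(u) covers 2:u
4(s) covers 1:s
5(q) covers 0:q
6(s) covers 4:s
floor of heap: 0:q, 1:s, 2:u
completions by unplaced set U, small U first (add the entries for U minus each lowest piece of U):
  |U|=1: {3}:1  {5}:1  {6}:1
  |U|=2: {0,5}:1  {2,3}:1  {3,5}:2  {3,6}:2  {4,6}:1  {5,6}:2
  |U|=3: {0,3,5}:3  {0,5,6}:3  {1,4,6}:1  {2,3,5}:3  {2,3,6}:3  {3,4,6}:3  {3,5,6}:6  {4,5,6}:3
  |U|=4: {0,2,3,5}:6  {0,3,5,6}:12  {0,4,5,6}:6  {1,3,4,6}:4  {1,4,5,6}:4  {2,3,4,6}:6  {2,3,5,6}:12  {3,4,5,6}:12
  |U|=5: {0,1,4,5,6}:10  {0,2,3,5,6}:30  {0,3,4,5,6}:30  {1,2,3,4,6}:10  {1,3,4,5,6}:20  {2,3,4,5,6}:30
  start at 0(q): 60
  start at 1(s): 90
  start at 2(u): 60
sum over floor = 210

210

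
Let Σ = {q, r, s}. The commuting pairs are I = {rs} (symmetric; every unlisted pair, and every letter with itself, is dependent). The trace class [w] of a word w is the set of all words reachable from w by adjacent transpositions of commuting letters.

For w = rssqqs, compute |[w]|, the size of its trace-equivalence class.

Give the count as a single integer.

3

#0=r has no predecessor
#1=s has no predecessor
#2=s depends on [1:s]
#3=q depends on [0:r, 2:s]
#4=q depends on [3:q]
#5=s depends on [4:q]
sources: [0:r, 1:s]
N(rest) = Σ N(rest − s) over sources s of rest; N(one piece) = 1:
  size 1 → [5]=1
  size 2 → [4,5]=1
  size 3 → [3,4,5]=1
  size 4 → [0,3,4,5]=1  [2,3,4,5]=1
  first=0(r) contributes 1
  first=1(s) contributes 2
|[w]| = 3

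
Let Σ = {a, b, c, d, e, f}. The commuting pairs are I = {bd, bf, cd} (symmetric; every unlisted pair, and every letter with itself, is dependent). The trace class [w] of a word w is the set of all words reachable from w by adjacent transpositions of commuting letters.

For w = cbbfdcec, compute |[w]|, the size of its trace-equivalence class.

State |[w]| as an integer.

9

#0=c has no predecessor
#1=b depends on [0:c]
#2=b depends on [1:b]
#3=f depends on [0:c]
#4=d depends on [3:f]
#5=c depends on [2:b, 3:f]
#6=e depends on [4:d, 5:c]
#7=c depends on [6:e]
sources: [0:c]
N(rest) = Σ N(rest − s) over sources s of rest; N(one piece) = 1:
  size 1 → [7]=1
  size 2 → [6,7]=1
  size 3 → [4,6,7]=1  [5,6,7]=1
  size 4 → [2,5,6,7]=1  [4,5,6,7]=2
  size 5 → [1,2,5,6,7]=1  [2,4,5,6,7]=3  [3,4,5,6,7]=2
  size 6 → [1,2,4,5,6,7]=4  [2,3,4,5,6,7]=5
  first=0(c) contributes 9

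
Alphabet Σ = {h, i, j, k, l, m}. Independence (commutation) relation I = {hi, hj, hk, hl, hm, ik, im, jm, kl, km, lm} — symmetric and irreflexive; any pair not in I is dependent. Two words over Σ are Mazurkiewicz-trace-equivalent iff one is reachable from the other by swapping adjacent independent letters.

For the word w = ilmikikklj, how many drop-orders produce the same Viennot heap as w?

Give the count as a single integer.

#0=i has no predecessor
#1=l depends on [0:i]
#2=m has no predecessor
#3=i depends on [1:l]
#4=k has no predecessor
#5=i depends on [3:i]
#6=k depends on [4:k]
#7=k depends on [6:k]
#8=l depends on [5:i]
#9=j depends on [7:k, 8:l]
sources: [0:i, 2:m, 4:k]
N(rest) = Σ N(rest − s) over sources s of rest; N(one piece) = 1:
  size 1 → [2]=1  [9]=1
  size 2 → [2,9]=2  [7,9]=1  [8,9]=1
  size 3 → [2,7,9]=3  [2,8,9]=3  [5,8,9]=1  [6,7,9]=1  [7,8,9]=2
  size 4 → [2,5,8,9]=4  [2,6,7,9]=4  [2,7,8,9]=8  [3,5,8,9]=1  [4,6,7,9]=1  [5,7,8,9]=3  [6,7,8,9]=3
  size 5 → [1,3,5,8,9]=1  [2,3,5,8,9]=5  [2,4,6,7,9]=5  [2,5,7,8,9]=15  [2,6,7,8,9]=15  [3,5,7,8,9]=4  [4,6,7,8,9]=4  [5,6,7,8,9]=6
  size 6 → [0,1,3,5,8,9]=1  [1,2,3,5,8,9]=6  [1,3,5,7,8,9]=5  [2,3,5,7,8,9]=24  [2,4,6,7,8,9]=24  [2,5,6,7,8,9]=36  [3,5,6,7,8,9]=10  [4,5,6,7,8,9]=10
  size 7 → [0,1,2,3,5,8,9]=7  [0,1,3,5,7,8,9]=6  [1,2,3,5,7,8,9]=35  [1,3,5,6,7,8,9]=15  [2,3,5,6,7,8,9]=70  [2,4,5,6,7,8,9]=70  [3,4,5,6,7,8,9]=20
  size 8 → [0,1,2,3,5,7,8,9]=48  [0,1,3,5,6,7,8,9]=21  [1,2,3,5,6,7,8,9]=120  [1,3,4,5,6,7,8,9]=35  [2,3,4,5,6,7,8,9]=160
  first=0(i) contributes 315
  first=2(m) contributes 56
  first=4(k) contributes 189
|[w]| = 560

560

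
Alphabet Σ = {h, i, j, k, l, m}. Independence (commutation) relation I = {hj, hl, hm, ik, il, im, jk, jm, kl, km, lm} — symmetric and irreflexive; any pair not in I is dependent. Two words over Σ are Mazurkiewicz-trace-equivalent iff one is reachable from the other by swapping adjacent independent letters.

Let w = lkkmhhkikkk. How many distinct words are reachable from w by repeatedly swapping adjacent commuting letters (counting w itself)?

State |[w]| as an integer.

0(l) covers ∅
1(k) covers ∅
2(k) covers 1:k
3(m) covers ∅
4(h) covers 2:k
5(h) covers 4:h
6(k) covers 5:h
7(i) covers 5:h
8(k) covers 6:k
9(k) covers 8:k
10(k) covers 9:k
floor of heap: 0:l, 1:k, 3:m
completions by unplaced set U, small U first (add the entries for U minus each lowest piece of U):
  |U|=1: {0}:1  {3}:1  {7}:1  {10}:1
  |U|=2: {0,3}:2  {0,7}:2  {0,10}:2  {3,7}:2  {3,10}:2  {7,10}:2  {9,10}:1
  |U|=3: {0,3,7}:6  {0,3,10}:6  {0,7,10}:6  {0,9,10}:3  {3,7,10}:6  {3,9,10}:3  {7,9,10}:3  {8,9,10}:1
  |U|=4: {0,3,7,10}:24  {0,3,9,10}:12  {0,7,9,10}:12  {0,8,9,10}:4  {3,7,9,10}:12  {3,8,9,10}:4  {6,8,9,10}:1  {7,8,9,10}:4
  |U|=5: {0,3,7,9,10}:60  {0,3,8,9,10}:20  {0,6,8,9,10}:5  {0,7,8,9,10}:20  {3,6,8,9,10}:5  {3,7,8,9,10}:20  {6,7,8,9,10}:5
  |U|=6: {0,3,6,8,9,10}:30  {0,3,7,8,9,10}:120  {0,6,7,8,9,10}:30  {3,6,7,8,9,10}:30  {5,6,7,8,9,10}:5
  |U|=7: {0,3,6,7,8,9,10}:210  {0,5,6,7,8,9,10}:35  {3,5,6,7,8,9,10}:35  {4,5,6,7,8,9,10}:5
  |U|=8: {0,3,5,6,7,8,9,10}:280  {0,4,5,6,7,8,9,10}:40  {2,4,5,6,7,8,9,10}:5  {3,4,5,6,7,8,9,10}:40
  |U|=9: {0,2,4,5,6,7,8,9,10}:45  {0,3,4,5,6,7,8,9,10}:360  {1,2,4,5,6,7,8,9,10}:5  {2,3,4,5,6,7,8,9,10}:45
  start at 0(l): 50
  start at 1(k): 450
  start at 3(m): 50
sum over floor = 550

550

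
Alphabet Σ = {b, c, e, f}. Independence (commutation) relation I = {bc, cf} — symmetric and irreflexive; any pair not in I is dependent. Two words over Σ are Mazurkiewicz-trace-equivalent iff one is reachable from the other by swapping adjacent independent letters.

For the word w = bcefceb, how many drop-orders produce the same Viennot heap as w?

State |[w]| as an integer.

4

drop 0:b onto floor
drop 1:c onto floor
drop 2:e onto {0:b, 1:c}
drop 3:f onto {2:e}
drop 4:c onto {2:e}
drop 5:e onto {3:f, 4:c}
drop 6:b onto {5:e}
ground layer = {0:b, 1:c}
drop-orders for the pieces not yet dropped (sum over which currently-grounded one goes next):
  1 to go: {6} 1
  2 to go: {5,6} 1
  3 to go: {3,5,6} 1  {4,5,6} 1
  4 to go: {3,4,5,6} 2
  5 to go: {2,3,4,5,6} 2
  if 0:b drops first: 2 orders
  if 1:c drops first: 2 orders
heap linearizations: 4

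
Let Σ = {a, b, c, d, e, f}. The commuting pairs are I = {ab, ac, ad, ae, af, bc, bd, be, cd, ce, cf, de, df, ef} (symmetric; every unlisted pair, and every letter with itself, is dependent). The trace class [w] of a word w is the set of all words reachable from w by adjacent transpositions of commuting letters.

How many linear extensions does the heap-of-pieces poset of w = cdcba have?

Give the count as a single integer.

piece 0:c — minimal
piece 1:d — minimal
piece 2:c rests on {0:c}
piece 3:b — minimal
piece 4:a — minimal
minimal pieces: {0:c, 1:d, 3:b, 4:a}
ways to finish when only these pieces remain (= sum over removing one remaining piece with nothing left below it):
  1 left: {1}→1  {2}→1  {3}→1  {4}→1
  2 left: {0,2}→1  {1,2}→2  {1,3}→2  {1,4}→2  {2,3}→2  {2,4}→2  {3,4}→2
  3 left: {0,1,2}→3  {0,2,3}→3  {0,2,4}→3  {1,2,3}→6  {1,2,4}→6  {1,3,4}→6  {2,3,4}→6
  placing 0:c first → 24 extensions
  placing 1:d first → 12 extensions
  placing 3:b first → 12 extensions
  placing 4:a first → 12 extensions
total linear extensions = 60

60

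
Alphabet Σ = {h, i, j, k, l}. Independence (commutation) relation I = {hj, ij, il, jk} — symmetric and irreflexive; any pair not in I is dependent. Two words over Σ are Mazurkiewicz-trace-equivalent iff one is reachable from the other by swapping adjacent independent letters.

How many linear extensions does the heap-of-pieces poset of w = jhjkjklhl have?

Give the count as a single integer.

#0=j has no predecessor
#1=h has no predecessor
#2=j depends on [0:j]
#3=k depends on [1:h]
#4=j depends on [2:j]
#5=k depends on [3:k]
#6=l depends on [4:j, 5:k]
#7=h depends on [6:l]
#8=l depends on [7:h]
sources: [0:j, 1:h]
N(rest) = Σ N(rest − s) over sources s of rest; N(one piece) = 1:
  size 1 → [8]=1
  size 2 → [7,8]=1
  size 3 → [6,7,8]=1
  size 4 → [4,6,7,8]=1  [5,6,7,8]=1
  size 5 → [2,4,6,7,8]=1  [3,5,6,7,8]=1  [4,5,6,7,8]=2
  size 6 → [0,2,4,6,7,8]=1  [1,3,5,6,7,8]=1  [2,4,5,6,7,8]=3  [3,4,5,6,7,8]=3
  size 7 → [0,2,4,5,6,7,8]=4  [1,3,4,5,6,7,8]=4  [2,3,4,5,6,7,8]=6
  first=0(j) contributes 10
  first=1(h) contributes 10
|[w]| = 20

20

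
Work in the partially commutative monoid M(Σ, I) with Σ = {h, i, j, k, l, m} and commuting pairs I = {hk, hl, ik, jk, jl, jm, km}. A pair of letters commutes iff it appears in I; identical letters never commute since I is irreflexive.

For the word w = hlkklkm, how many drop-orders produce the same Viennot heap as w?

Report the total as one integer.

11

drop 0:h onto floor
drop 1:l onto floor
drop 2:k onto {1:l}
drop 3:k onto {2:k}
drop 4:l onto {3:k}
drop 5:k onto {4:l}
drop 6:m onto {0:h, 4:l}
ground layer = {0:h, 1:l}
drop-orders for the pieces not yet dropped (sum over which currently-grounded one goes next):
  1 to go: {5} 1  {6} 1
  2 to go: {0,6} 1  {5,6} 2
  3 to go: {0,5,6} 3  {4,5,6} 2
  4 to go: {0,4,5,6} 5  {3,4,5,6} 2
  5 to go: {0,3,4,5,6} 7  {2,3,4,5,6} 2
  if 0:h drops first: 2 orders
  if 1:l drops first: 9 orders
heap linearizations: 11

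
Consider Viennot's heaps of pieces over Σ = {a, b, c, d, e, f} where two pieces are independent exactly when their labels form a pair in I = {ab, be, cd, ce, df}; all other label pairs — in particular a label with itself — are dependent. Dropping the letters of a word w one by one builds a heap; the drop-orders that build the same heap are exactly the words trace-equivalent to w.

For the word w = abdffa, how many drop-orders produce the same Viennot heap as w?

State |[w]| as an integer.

6

piece 0:a — minimal
piece 1:b — minimal
piece 2:d rests on {0:a, 1:b}
piece 3:f rests on {0:a, 1:b}
piece 4:f rests on {3:f}
piece 5:a rests on {2:d, 4:f}
minimal pieces: {0:a, 1:b}
ways to finish when only these pieces remain (= sum over removing one remaining piece with nothing left below it):
  1 left: {5}→1
  2 left: {2,5}→1  {4,5}→1
  3 left: {2,4,5}→2  {3,4,5}→1
  4 left: {2,3,4,5}→3
  placing 0:a first → 3 extensions
  placing 1:b first → 3 extensions
total linear extensions = 6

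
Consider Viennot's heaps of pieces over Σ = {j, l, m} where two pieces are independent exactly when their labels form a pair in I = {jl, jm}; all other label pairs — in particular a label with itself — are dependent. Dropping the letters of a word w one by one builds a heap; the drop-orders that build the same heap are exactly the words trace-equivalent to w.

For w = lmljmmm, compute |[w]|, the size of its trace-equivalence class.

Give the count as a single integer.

7

0(l) covers ∅
1(m) covers 0:l
2(l) covers 1:m
3(j) covers ∅
4(m) covers 2:l
5(m) covers 4:m
6(m) covers 5:m
floor of heap: 0:l, 3:j
completions by unplaced set U, small U first (add the entries for U minus each lowest piece of U):
  |U|=1: {3}:1  {6}:1
  |U|=2: {3,6}:2  {5,6}:1
  |U|=3: {3,5,6}:3  {4,5,6}:1
  |U|=4: {2,4,5,6}:1  {3,4,5,6}:4
  |U|=5: {1,2,4,5,6}:1  {2,3,4,5,6}:5
  start at 0(l): 6
  start at 3(j): 1
sum over floor = 7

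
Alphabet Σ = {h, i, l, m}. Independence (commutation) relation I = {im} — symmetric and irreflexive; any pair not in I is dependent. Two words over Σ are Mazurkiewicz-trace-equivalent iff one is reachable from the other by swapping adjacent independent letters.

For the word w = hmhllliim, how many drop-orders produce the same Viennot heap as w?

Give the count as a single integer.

3

0(h) covers ∅
1(m) covers 0:h
2(h) covers 1:m
3(l) covers 2:h
4(l) covers 3:l
5(l) covers 4:l
6(i) covers 5:l
7(i) covers 6:i
8(m) covers 5:l
floor of heap: 0:h
completions by unplaced set U, small U first (add the entries for U minus each lowest piece of U):
  |U|=1: {7}:1  {8}:1
  |U|=2: {6,7}:1  {7,8}:2
  |U|=3: {6,7,8}:3
  |U|=4: {5,6,7,8}:3
  |U|=5: {4,5,6,7,8}:3
  |U|=6: {3,4,5,6,7,8}:3
  |U|=7: {2,3,4,5,6,7,8}:3
  start at 0(h): 3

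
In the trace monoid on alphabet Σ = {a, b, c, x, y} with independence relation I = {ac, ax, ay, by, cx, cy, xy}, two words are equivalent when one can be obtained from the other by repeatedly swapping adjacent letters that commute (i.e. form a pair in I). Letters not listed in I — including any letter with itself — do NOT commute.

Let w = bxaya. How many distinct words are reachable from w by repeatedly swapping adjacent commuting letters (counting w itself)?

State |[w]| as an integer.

piece 0:b — minimal
piece 1:x rests on {0:b}
piece 2:a rests on {0:b}
piece 3:y — minimal
piece 4:a rests on {2:a}
minimal pieces: {0:b, 3:y}
ways to finish when only these pieces remain (= sum over removing one remaining piece with nothing left below it):
  1 left: {1}→1  {3}→1  {4}→1
  2 left: {1,3}→2  {1,4}→2  {2,4}→1  {3,4}→2
  3 left: {1,2,4}→3  {1,3,4}→6  {2,3,4}→3
  placing 0:b first → 12 extensions
  placing 3:y first → 3 extensions
total linear extensions = 15

15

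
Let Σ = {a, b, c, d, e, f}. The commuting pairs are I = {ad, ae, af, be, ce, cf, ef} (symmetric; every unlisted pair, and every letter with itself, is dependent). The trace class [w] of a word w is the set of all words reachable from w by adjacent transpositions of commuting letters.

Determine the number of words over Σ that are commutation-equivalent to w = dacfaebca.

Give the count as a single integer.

piece 0:d — minimal
piece 1:a — minimal
piece 2:c rests on {0:d, 1:a}
piece 3:f rests on {0:d}
piece 4:a rests on {2:c}
piece 5:e rests on {0:d}
piece 6:b rests on {3:f, 4:a}
piece 7:c rests on {6:b}
piece 8:a rests on {7:c}
minimal pieces: {0:d, 1:a}
ways to finish when only these pieces remain (= sum over removing one remaining piece with nothing left below it):
  1 left: {5}→1  {8}→1
  2 left: {5,8}→2  {7,8}→1
  3 left: {5,7,8}→3  {6,7,8}→1
  4 left: {3,6,7,8}→1  {4,6,7,8}→1  {5,6,7,8}→4
  5 left: {2,4,6,7,8}→1  {3,4,6,7,8}→2  {3,5,6,7,8}→5  {4,5,6,7,8}→5
  6 left: {1,2,4,6,7,8}→1  {2,3,4,6,7,8}→3  {2,4,5,6,7,8}→6  {3,4,5,6,7,8}→12
  7 left: {1,2,3,4,6,7,8}→4  {1,2,4,5,6,7,8}→7  {2,3,4,5,6,7,8}→21
  placing 0:d first → 32 extensions
  placing 1:a first → 21 extensions
total linear extensions = 53

53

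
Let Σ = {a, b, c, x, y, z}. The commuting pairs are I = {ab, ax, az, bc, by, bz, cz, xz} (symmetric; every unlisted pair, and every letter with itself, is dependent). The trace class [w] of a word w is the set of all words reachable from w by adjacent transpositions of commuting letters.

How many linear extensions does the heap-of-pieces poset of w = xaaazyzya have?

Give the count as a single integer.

piece 0:x — minimal
piece 1:a — minimal
piece 2:a rests on {1:a}
piece 3:a rests on {2:a}
piece 4:z — minimal
piece 5:y rests on {0:x, 3:a, 4:z}
piece 6:z rests on {5:y}
piece 7:y rests on {6:z}
piece 8:a rests on {7:y}
minimal pieces: {0:x, 1:a, 4:z}
ways to finish when only these pieces remain (= sum over removing one remaining piece with nothing left below it):
  1 left: {8}→1
  2 left: {7,8}→1
  3 left: {6,7,8}→1
  4 left: {5,6,7,8}→1
  5 left: {0,5,6,7,8}→1  {3,5,6,7,8}→1  {4,5,6,7,8}→1
  6 left: {0,3,5,6,7,8}→2  {0,4,5,6,7,8}→2  {2,3,5,6,7,8}→1  {3,4,5,6,7,8}→2
  7 left: {0,2,3,5,6,7,8}→3  {0,3,4,5,6,7,8}→6  {1,2,3,5,6,7,8}→1  {2,3,4,5,6,7,8}→3
  placing 0:x first → 4 extensions
  placing 1:a first → 12 extensions
  placing 4:z first → 4 extensions
total linear extensions = 20

20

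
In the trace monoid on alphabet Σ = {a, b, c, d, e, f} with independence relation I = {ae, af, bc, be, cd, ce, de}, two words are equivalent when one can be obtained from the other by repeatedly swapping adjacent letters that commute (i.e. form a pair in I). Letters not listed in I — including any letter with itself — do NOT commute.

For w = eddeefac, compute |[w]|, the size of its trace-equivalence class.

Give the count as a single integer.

piece 0:e — minimal
piece 1:d — minimal
piece 2:d rests on {1:d}
piece 3:e rests on {0:e}
piece 4:e rests on {3:e}
piece 5:f rests on {2:d, 4:e}
piece 6:a rests on {2:d}
piece 7:c rests on {5:f, 6:a}
minimal pieces: {0:e, 1:d}
ways to finish when only these pieces remain (= sum over removing one remaining piece with nothing left below it):
  1 left: {7}→1
  2 left: {5,7}→1  {6,7}→1
  3 left: {4,5,7}→1  {5,6,7}→2
  4 left: {2,5,6,7}→2  {3,4,5,7}→1  {4,5,6,7}→3
  5 left: {0,3,4,5,7}→1  {1,2,5,6,7}→2  {2,4,5,6,7}→5  {3,4,5,6,7}→4
  6 left: {0,3,4,5,6,7}→5  {1,2,4,5,6,7}→7  {2,3,4,5,6,7}→9
  placing 0:e first → 16 extensions
  placing 1:d first → 14 extensions
total linear extensions = 30

30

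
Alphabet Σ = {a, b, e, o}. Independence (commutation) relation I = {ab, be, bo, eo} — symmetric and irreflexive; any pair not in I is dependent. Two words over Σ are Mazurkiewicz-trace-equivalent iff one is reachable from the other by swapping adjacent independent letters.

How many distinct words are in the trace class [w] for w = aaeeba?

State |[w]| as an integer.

piece 0:a — minimal
piece 1:a rests on {0:a}
piece 2:e rests on {1:a}
piece 3:e rests on {2:e}
piece 4:b — minimal
piece 5:a rests on {3:e}
minimal pieces: {0:a, 4:b}
ways to finish when only these pieces remain (= sum over removing one remaining piece with nothing left below it):
  1 left: {4}→1  {5}→1
  2 left: {3,5}→1  {4,5}→2
  3 left: {2,3,5}→1  {3,4,5}→3
  4 left: {1,2,3,5}→1  {2,3,4,5}→4
  placing 0:a first → 5 extensions
  placing 4:b first → 1 extensions
total linear extensions = 6

6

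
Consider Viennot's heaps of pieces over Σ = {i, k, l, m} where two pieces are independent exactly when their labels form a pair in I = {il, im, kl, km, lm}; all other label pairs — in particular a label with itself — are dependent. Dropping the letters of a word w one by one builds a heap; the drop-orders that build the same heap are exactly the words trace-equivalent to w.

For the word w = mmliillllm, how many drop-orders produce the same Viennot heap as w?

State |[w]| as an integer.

2520

0(m) covers ∅
1(m) covers 0:m
2(l) covers ∅
3(i) covers ∅
4(i) covers 3:i
5(l) covers 2:l
6(l) covers 5:l
7(l) covers 6:l
8(l) covers 7:l
9(m) covers 1:m
floor of heap: 0:m, 2:l, 3:i
completions by unplaced set U, small U first (add the entries for U minus each lowest piece of U):
  |U|=1: {4}:1  {8}:1  {9}:1
  |U|=2: {1,9}:1  {3,4}:1  {4,8}:2  {4,9}:2  {7,8}:1  {8,9}:2
  |U|=3: {0,1,9}:1  {1,4,9}:3  {1,8,9}:3  {3,4,8}:3  {3,4,9}:3  {4,7,8}:3  {4,8,9}:6  {6,7,8}:1  {7,8,9}:3
  |U|=4: {0,1,4,9}:4  {0,1,8,9}:4  {1,3,4,9}:6  {1,4,8,9}:12  {1,7,8,9}:6  {3,4,7,8}:6  {3,4,8,9}:12  {4,6,7,8}:4  {4,7,8,9}:12  {5,6,7,8}:1  {6,7,8,9}:4
  |U|=5: {0,1,3,4,9}:10  {0,1,4,8,9}:20  {0,1,7,8,9}:10  {1,3,4,8,9}:30  {1,4,7,8,9}:30  {1,6,7,8,9}:10  {2,5,6,7,8}:1  {3,4,6,7,8}:10  {3,4,7,8,9}:30  {4,5,6,7,8}:5  {4,6,7,8,9}:20  {5,6,7,8,9}:5
  |U|=6: {0,1,3,4,8,9}:60  {0,1,4,7,8,9}:60  {0,1,6,7,8,9}:20  {1,3,4,7,8,9}:90  {1,4,6,7,8,9}:60  {1,5,6,7,8,9}:15  {2,4,5,6,7,8}:6  {2,5,6,7,8,9}:6  {3,4,5,6,7,8}:15  {3,4,6,7,8,9}:60  {4,5,6,7,8,9}:30
  |U|=7: {0,1,3,4,7,8,9}:210  {0,1,4,6,7,8,9}:140  {0,1,5,6,7,8,9}:35  {1,2,5,6,7,8,9}:21  {1,3,4,6,7,8,9}:210  {1,4,5,6,7,8,9}:105  {2,3,4,5,6,7,8}:21  {2,4,5,6,7,8,9}:42  {3,4,5,6,7,8,9}:105
  |U|=8: {0,1,2,5,6,7,8,9}:56  {0,1,3,4,6,7,8,9}:560  {0,1,4,5,6,7,8,9}:280  {1,2,4,5,6,7,8,9}:168  {1,3,4,5,6,7,8,9}:420  {2,3,4,5,6,7,8,9}:168
  start at 0(m): 756
  start at 2(l): 1260
  start at 3(i): 504
sum over floor = 2520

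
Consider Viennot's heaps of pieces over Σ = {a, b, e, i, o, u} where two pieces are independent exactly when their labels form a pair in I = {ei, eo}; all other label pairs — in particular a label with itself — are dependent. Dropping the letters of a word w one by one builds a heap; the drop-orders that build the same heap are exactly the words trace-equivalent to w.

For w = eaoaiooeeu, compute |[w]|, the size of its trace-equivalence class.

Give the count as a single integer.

#0=e has no predecessor
#1=a depends on [0:e]
#2=o depends on [1:a]
#3=a depends on [2:o]
#4=i depends on [3:a]
#5=o depends on [4:i]
#6=o depends on [5:o]
#7=e depends on [3:a]
#8=e depends on [7:e]
#9=u depends on [6:o, 8:e]
sources: [0:e]
N(rest) = Σ N(rest − s) over sources s of rest; N(one piece) = 1:
  size 1 → [9]=1
  size 2 → [6,9]=1  [8,9]=1
  size 3 → [5,6,9]=1  [6,8,9]=2  [7,8,9]=1
  size 4 → [4,5,6,9]=1  [5,6,8,9]=3  [6,7,8,9]=3
  size 5 → [4,5,6,8,9]=4  [5,6,7,8,9]=6
  size 6 → [4,5,6,7,8,9]=10
  size 7 → [3,4,5,6,7,8,9]=10
  size 8 → [2,3,4,5,6,7,8,9]=10
  first=0(e) contributes 10

10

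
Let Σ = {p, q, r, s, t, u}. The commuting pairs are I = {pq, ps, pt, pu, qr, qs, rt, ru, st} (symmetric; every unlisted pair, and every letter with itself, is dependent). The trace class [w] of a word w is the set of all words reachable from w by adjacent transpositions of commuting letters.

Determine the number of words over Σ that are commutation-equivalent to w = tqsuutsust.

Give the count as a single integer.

12

piece 0:t — minimal
piece 1:q rests on {0:t}
piece 2:s — minimal
piece 3:u rests on {1:q, 2:s}
piece 4:u rests on {3:u}
piece 5:t rests on {4:u}
piece 6:s rests on {4:u}
piece 7:u rests on {5:t, 6:s}
piece 8:s rests on {7:u}
piece 9:t rests on {7:u}
minimal pieces: {0:t, 2:s}
ways to finish when only these pieces remain (= sum over removing one remaining piece with nothing left below it):
  1 left: {8}→1  {9}→1
  2 left: {8,9}→2
  3 left: {7,8,9}→2
  4 left: {5,7,8,9}→2  {6,7,8,9}→2
  5 left: {5,6,7,8,9}→4
  6 left: {4,5,6,7,8,9}→4
  7 left: {3,4,5,6,7,8,9}→4
  8 left: {1,3,4,5,6,7,8,9}→4  {2,3,4,5,6,7,8,9}→4
  placing 0:t first → 8 extensions
  placing 2:s first → 4 extensions
total linear extensions = 12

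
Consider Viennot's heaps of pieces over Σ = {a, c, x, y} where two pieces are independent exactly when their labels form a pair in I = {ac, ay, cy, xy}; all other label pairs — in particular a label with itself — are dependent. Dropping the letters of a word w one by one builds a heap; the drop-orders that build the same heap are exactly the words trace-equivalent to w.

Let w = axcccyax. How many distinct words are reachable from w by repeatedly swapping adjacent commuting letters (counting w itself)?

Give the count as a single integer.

drop 0:a onto floor
drop 1:x onto {0:a}
drop 2:c onto {1:x}
drop 3:c onto {2:c}
drop 4:c onto {3:c}
drop 5:y onto floor
drop 6:a onto {1:x}
drop 7:x onto {4:c, 6:a}
ground layer = {0:a, 5:y}
drop-orders for the pieces not yet dropped (sum over which currently-grounded one goes next):
  1 to go: {5} 1  {7} 1
  2 to go: {4,7} 1  {5,7} 2  {6,7} 1
  3 to go: {3,4,7} 1  {4,5,7} 3  {4,6,7} 2  {5,6,7} 3
  4 to go: {2,3,4,7} 1  {3,4,5,7} 4  {3,4,6,7} 3  {4,5,6,7} 8
  5 to go: {2,3,4,5,7} 5  {2,3,4,6,7} 4  {3,4,5,6,7} 15
  6 to go: {1,2,3,4,6,7} 4  {2,3,4,5,6,7} 24
  if 0:a drops first: 28 orders
  if 5:y drops first: 4 orders
heap linearizations: 32

32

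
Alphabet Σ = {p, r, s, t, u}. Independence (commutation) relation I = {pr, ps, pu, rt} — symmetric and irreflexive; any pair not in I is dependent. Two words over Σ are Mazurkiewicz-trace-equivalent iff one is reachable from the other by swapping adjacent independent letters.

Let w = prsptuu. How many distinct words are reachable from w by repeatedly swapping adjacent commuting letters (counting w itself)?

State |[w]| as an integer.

0(p) covers ∅
1(r) covers ∅
2(s) covers 1:r
3(p) covers 0:p
4(t) covers 2:s, 3:p
5(u) covers 4:t
6(u) covers 5:u
floor of heap: 0:p, 1:r
completions by unplaced set U, small U first (add the entries for U minus each lowest piece of U):
  |U|=1: {6}:1
  |U|=2: {5,6}:1
  |U|=3: {4,5,6}:1
  |U|=4: {2,4,5,6}:1  {3,4,5,6}:1
  |U|=5: {0,3,4,5,6}:1  {1,2,4,5,6}:1  {2,3,4,5,6}:2
  start at 0(p): 3
  start at 1(r): 3
sum over floor = 6

6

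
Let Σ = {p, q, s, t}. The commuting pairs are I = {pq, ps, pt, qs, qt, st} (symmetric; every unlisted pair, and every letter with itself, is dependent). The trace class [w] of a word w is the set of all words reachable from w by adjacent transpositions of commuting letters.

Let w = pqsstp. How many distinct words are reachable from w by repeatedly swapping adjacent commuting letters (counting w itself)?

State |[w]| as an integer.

#0=p has no predecessor
#1=q has no predecessor
#2=s has no predecessor
#3=s depends on [2:s]
#4=t has no predecessor
#5=p depends on [0:p]
sources: [0:p, 1:q, 2:s, 4:t]
N(rest) = Σ N(rest − s) over sources s of rest; N(one piece) = 1:
  size 1 → [1]=1  [3]=1  [4]=1  [5]=1
  size 2 → [0,5]=1  [1,3]=2  [1,4]=2  [1,5]=2  [2,3]=1  [3,4]=2  [3,5]=2  [4,5]=2
  size 3 → [0,1,5]=3  [0,3,5]=3  [0,4,5]=3  [1,2,3]=3  [1,3,4]=6  [1,3,5]=6  [1,4,5]=6  [2,3,4]=3  [2,3,5]=3  [3,4,5]=6
  size 4 → [0,1,3,5]=12  [0,1,4,5]=12  [0,2,3,5]=6  [0,3,4,5]=12  [1,2,3,4]=12  [1,2,3,5]=12  [1,3,4,5]=24  [2,3,4,5]=12
  first=0(p) contributes 60
  first=1(q) contributes 30
  first=2(s) contributes 60
  first=4(t) contributes 30
|[w]| = 180

180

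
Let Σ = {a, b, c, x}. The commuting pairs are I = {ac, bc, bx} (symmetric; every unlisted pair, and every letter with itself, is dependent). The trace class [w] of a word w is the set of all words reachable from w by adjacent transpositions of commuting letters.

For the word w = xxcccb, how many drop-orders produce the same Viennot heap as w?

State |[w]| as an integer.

0(x) covers ∅
1(x) covers 0:x
2(c) covers 1:x
3(c) covers 2:c
4(c) covers 3:c
5(b) covers ∅
floor of heap: 0:x, 5:b
completions by unplaced set U, small U first (add the entries for U minus each lowest piece of U):
  |U|=1: {4}:1  {5}:1
  |U|=2: {3,4}:1  {4,5}:2
  |U|=3: {2,3,4}:1  {3,4,5}:3
  |U|=4: {1,2,3,4}:1  {2,3,4,5}:4
  start at 0(x): 5
  start at 5(b): 1
sum over floor = 6

6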